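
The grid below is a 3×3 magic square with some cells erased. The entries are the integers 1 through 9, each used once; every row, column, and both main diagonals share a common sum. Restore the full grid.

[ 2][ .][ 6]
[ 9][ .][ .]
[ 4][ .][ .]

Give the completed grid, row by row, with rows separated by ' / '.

2 7 6 / 9 5 1 / 4 3 8

The entries are 1 through 9, which sum to 45, so each line sums to 45/3 = 15.
Using row 1: 2 + 6 + ? → (1,2) = 15 − 8 = 7.
The remaining cell in anti-diagonal is (2,2) = 15 − 10 = 5.
The remaining cell in row 2 is (2,3) = 15 − 14 = 1.
The remaining cell in column 2 is (3,2) = 15 − 12 = 3.
Column 3 needs 15; the known cells sum to 7, so (3,3) = 8.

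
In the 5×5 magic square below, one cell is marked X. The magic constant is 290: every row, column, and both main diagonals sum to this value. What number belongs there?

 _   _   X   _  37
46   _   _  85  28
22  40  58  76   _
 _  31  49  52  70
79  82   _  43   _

Using row 3: 22 + 40 + 58 + 76 + ? → (3,5) = 290 − 196 = 94.
Row 4 must total 290; the given cells sum to 202, so (4,1) = 88.
From column 1, 290 − (46 + 22 + 88 + 79) gives (1,1) = 55.
From column 4, 290 − (85 + 76 + 52 + 43) gives (1,4) = 34.
From column 5, 290 − (37 + 28 + 94 + 70) gives (5,5) = 61.
The remaining cell in main diagonal is (2,2) = 290 − 226 = 64.
Row 2 must total 290; the given cells sum to 223, so (2,3) = 67.
Row 5: 79 + 82 + 43 + 61 + ? = 290, so (5,3) = 25.
The remaining cell in column 2 is (1,2) = 290 − 217 = 73.
Column 3 must total 290; the given cells sum to 199, so (1,3) = 91.

91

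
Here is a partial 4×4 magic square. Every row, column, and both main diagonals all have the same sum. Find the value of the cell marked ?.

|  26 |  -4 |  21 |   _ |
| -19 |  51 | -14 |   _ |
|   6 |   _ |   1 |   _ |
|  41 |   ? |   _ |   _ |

Column 1 is complete and sums to 54; that is the magic constant.
Using row 1: 26 + (-4) + 21 + ? → (1,4) = 54 − 43 = 11.
Using row 2: -19 + 51 + (-14) + ? → (2,4) = 54 − 18 = 36.
Column 3: 21 + (-14) + 1 + ? = 54, so (4,3) = 46.
Using main diagonal: 26 + 51 + 1 + ? → (4,4) = 54 − 78 = -24.
Using anti-diagonal: 11 + (-14) + 41 + ? → (3,2) = 54 − 38 = 16.
Row 3 must total 54; the given cells sum to 23, so (3,4) = 31.
Row 4 must total 54; the given cells sum to 63, so (4,2) = -9.

-9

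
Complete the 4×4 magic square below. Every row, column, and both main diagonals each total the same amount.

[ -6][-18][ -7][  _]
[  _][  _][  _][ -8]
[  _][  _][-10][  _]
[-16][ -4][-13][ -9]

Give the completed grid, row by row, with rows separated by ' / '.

Row 4 is already complete: -16 + -4 + -13 + -9 = -42, so that is the magic constant.
Row 1 needs -42; the known cells sum to -31, so (1,4) = -11.
Column 3: -7 + (-10) + (-13) + ? = -42, so (2,3) = -12.
Column 4 must total -42; the given cells sum to -28, so (3,4) = -14.
Main diagonal must total -42; the given cells sum to -25, so (2,2) = -17.
From anti-diagonal, -42 − (-11 + (-12) + (-16)) gives (3,2) = -3.
Row 2: -17 + (-12) + (-8) + ? = -42, so (2,1) = -5.
Row 3: -3 + (-10) + (-14) + ? = -42, so (3,1) = -15.

-6 -18 -7 -11 / -5 -17 -12 -8 / -15 -3 -10 -14 / -16 -4 -13 -9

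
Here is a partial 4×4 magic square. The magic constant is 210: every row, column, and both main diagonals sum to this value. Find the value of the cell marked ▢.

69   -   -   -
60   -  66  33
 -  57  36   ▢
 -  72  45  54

Using row 2: 60 + 66 + 33 + ? → (2,2) = 210 − 159 = 51.
Row 4: 72 + 45 + 54 + ? = 210, so (4,1) = 39.
Column 1: 69 + 60 + 39 + ? = 210, so (3,1) = 42.
Column 2 must total 210; the given cells sum to 180, so (1,2) = 30.
Column 3: 66 + 36 + 45 + ? = 210, so (1,3) = 63.
Anti-diagonal must total 210; the given cells sum to 162, so (1,4) = 48.
Row 3 needs 210; the known cells sum to 135, so (3,4) = 75.

75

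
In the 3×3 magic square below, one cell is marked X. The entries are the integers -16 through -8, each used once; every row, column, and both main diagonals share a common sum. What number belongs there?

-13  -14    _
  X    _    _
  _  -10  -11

-8

The entries are -16 through -8, which sum to -108, so each line sums to -108/3 = -36.
Row 1 must total -36; the given cells sum to -27, so (1,3) = -9.
The remaining cell in row 3 is (3,1) = -36 − (-21) = -15.
Column 1 needs -36; the known cells sum to -28, so (2,1) = -8.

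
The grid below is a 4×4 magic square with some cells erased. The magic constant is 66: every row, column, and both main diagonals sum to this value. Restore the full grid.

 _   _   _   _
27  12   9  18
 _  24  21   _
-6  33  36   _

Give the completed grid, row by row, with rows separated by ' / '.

30 -3 0 39 / 27 12 9 18 / 15 24 21 6 / -6 33 36 3

From row 4, 66 − (-6 + 33 + 36) gives (4,4) = 3.
Column 2 needs 66; the known cells sum to 69, so (1,2) = -3.
Column 3: 9 + 21 + 36 + ? = 66, so (1,3) = 0.
Using main diagonal: 12 + 21 + 3 + ? → (1,1) = 66 − 36 = 30.
From anti-diagonal, 66 − (9 + 24 + (-6)) gives (1,4) = 39.
Using column 1: 30 + 27 + (-6) + ? → (3,1) = 66 − 51 = 15.
Column 4 needs 66; the known cells sum to 60, so (3,4) = 6.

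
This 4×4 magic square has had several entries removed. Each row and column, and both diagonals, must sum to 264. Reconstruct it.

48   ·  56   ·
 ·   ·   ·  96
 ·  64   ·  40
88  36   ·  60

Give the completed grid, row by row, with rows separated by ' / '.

Row 4: 88 + 36 + 60 + ? = 264, so (4,3) = 80.
The remaining cell in column 4 is (1,4) = 264 − 196 = 68.
Anti-diagonal must total 264; the given cells sum to 220, so (2,3) = 44.
From row 1, 264 − (48 + 56 + 68) gives (1,2) = 92.
From column 2, 264 − (92 + 64 + 36) gives (2,2) = 72.
Column 3: 56 + 44 + 80 + ? = 264, so (3,3) = 84.
Row 2 needs 264; the known cells sum to 212, so (2,1) = 52.
From row 3, 264 − (64 + 84 + 40) gives (3,1) = 76.

48 92 56 68 / 52 72 44 96 / 76 64 84 40 / 88 36 80 60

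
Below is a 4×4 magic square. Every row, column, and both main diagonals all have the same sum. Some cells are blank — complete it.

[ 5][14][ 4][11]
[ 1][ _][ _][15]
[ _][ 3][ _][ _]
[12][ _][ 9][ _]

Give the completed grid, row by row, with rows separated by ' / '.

Row 1 is already complete: 5 + 14 + 4 + 11 = 34, so that is the magic constant.
Using column 1: 5 + 1 + 12 + ? → (3,1) = 34 − 18 = 16.
Anti-diagonal must total 34; the given cells sum to 26, so (2,3) = 8.
Row 2 needs 34; the known cells sum to 24, so (2,2) = 10.
Column 2: 14 + 10 + 3 + ? = 34, so (4,2) = 7.
Column 3: 4 + 8 + 9 + ? = 34, so (3,3) = 13.
Using main diagonal: 5 + 10 + 13 + ? → (4,4) = 34 − 28 = 6.
The remaining cell in row 3 is (3,4) = 34 − 32 = 2.

5 14 4 11 / 1 10 8 15 / 16 3 13 2 / 12 7 9 6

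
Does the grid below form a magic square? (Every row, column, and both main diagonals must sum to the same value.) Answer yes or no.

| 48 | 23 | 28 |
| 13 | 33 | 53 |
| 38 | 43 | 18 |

Row 1: 48 + 23 + 28 = 99.
Row 2: 13 + 33 + 53 = 99.
Row 3: 38 + 43 + 18 = 99.
Column 1: 48 + 13 + 38 = 99.
Column 2: 23 + 33 + 43 = 99.
Column 3: 28 + 53 + 18 = 99.
Main diagonal: 48 + 33 + 18 = 99.
Anti-diagonal: 28 + 33 + 38 = 99.
All lines sum to 99.

Yes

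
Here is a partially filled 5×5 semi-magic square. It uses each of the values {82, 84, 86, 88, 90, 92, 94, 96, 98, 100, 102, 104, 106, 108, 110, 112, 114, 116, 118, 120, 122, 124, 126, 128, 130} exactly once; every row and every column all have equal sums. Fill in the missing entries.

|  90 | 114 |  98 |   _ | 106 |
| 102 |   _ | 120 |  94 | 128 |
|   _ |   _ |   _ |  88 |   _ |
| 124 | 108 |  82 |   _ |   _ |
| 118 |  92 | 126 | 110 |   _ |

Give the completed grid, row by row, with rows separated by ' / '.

90 114 98 122 106 / 102 86 120 94 128 / 96 130 104 88 112 / 124 108 82 116 100 / 118 92 126 110 84

The 25 entries sum to 2650, so each line sums to 2650/5 = 530.
From row 1, 530 − (90 + 114 + 98 + 106) gives (1,4) = 122.
Using row 2: 102 + 120 + 94 + 128 + ? → (2,2) = 530 − 444 = 86.
Row 5: 118 + 92 + 126 + 110 + ? = 530, so (5,5) = 84.
Column 1 must total 530; the given cells sum to 434, so (3,1) = 96.
Column 2: 114 + 86 + 108 + 92 + ? = 530, so (3,2) = 130.
Using column 3: 98 + 120 + 82 + 126 + ? → (3,3) = 530 − 426 = 104.
Column 4: 122 + 94 + 88 + 110 + ? = 530, so (4,4) = 116.
Row 3 needs 530; the known cells sum to 418, so (3,5) = 112.
Using row 4: 124 + 108 + 82 + 116 + ? → (4,5) = 530 − 430 = 100.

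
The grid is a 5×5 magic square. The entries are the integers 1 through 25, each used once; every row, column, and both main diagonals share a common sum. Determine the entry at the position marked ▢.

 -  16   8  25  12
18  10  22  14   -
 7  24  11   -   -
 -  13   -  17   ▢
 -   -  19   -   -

The entries are 1 through 25, which sum to 325, so each line sums to 325/5 = 65.
The remaining cell in row 1 is (1,1) = 65 − 61 = 4.
The remaining cell in row 2 is (2,5) = 65 − 64 = 1.
From column 2, 65 − (16 + 10 + 24 + 13) gives (5,2) = 2.
Column 3 needs 65; the known cells sum to 60, so (4,3) = 5.
From main diagonal, 65 − (4 + 10 + 11 + 17) gives (5,5) = 23.
Anti-diagonal must total 65; the given cells sum to 50, so (5,1) = 15.
Row 5 must total 65; the given cells sum to 59, so (5,4) = 6.
Column 1 needs 65; the known cells sum to 44, so (4,1) = 21.
The remaining cell in column 4 is (3,4) = 65 − 62 = 3.
Row 3 must total 65; the given cells sum to 45, so (3,5) = 20.
Row 4 needs 65; the known cells sum to 56, so (4,5) = 9.

9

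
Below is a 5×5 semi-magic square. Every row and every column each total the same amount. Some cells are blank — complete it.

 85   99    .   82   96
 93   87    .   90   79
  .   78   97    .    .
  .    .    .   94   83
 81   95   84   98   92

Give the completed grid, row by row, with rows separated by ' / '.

Row 5 is already complete: 81 + 95 + 84 + 98 + 92 = 450, so that is the magic constant.
Row 1 needs 450; the known cells sum to 362, so (1,3) = 88.
Using row 2: 93 + 87 + 90 + 79 + ? → (2,3) = 450 − 349 = 101.
Column 2 must total 450; the given cells sum to 359, so (4,2) = 91.
Column 3: 88 + 101 + 97 + 84 + ? = 450, so (4,3) = 80.
From column 4, 450 − (82 + 90 + 94 + 98) gives (3,4) = 86.
Using column 5: 96 + 79 + 83 + 92 + ? → (3,5) = 450 − 350 = 100.
Using row 3: 78 + 97 + 86 + 100 + ? → (3,1) = 450 − 361 = 89.
Using row 4: 91 + 80 + 94 + 83 + ? → (4,1) = 450 − 348 = 102.

85 99 88 82 96 / 93 87 101 90 79 / 89 78 97 86 100 / 102 91 80 94 83 / 81 95 84 98 92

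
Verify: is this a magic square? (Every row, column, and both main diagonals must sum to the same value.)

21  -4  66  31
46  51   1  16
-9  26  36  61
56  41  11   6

Yes

Row 1: 21 + (-4) + 66 + 31 = 114.
Row 2: 46 + 51 + 1 + 16 = 114.
Row 3: -9 + 26 + 36 + 61 = 114.
Row 4: 56 + 41 + 11 + 6 = 114.
Column 1: 21 + 46 + (-9) + 56 = 114.
Column 2: -4 + 51 + 26 + 41 = 114.
Column 3: 66 + 1 + 36 + 11 = 114.
Column 4: 31 + 16 + 61 + 6 = 114.
Main diagonal: 21 + 51 + 36 + 6 = 114.
Anti-diagonal: 31 + 1 + 26 + 56 = 114.
All lines sum to 114.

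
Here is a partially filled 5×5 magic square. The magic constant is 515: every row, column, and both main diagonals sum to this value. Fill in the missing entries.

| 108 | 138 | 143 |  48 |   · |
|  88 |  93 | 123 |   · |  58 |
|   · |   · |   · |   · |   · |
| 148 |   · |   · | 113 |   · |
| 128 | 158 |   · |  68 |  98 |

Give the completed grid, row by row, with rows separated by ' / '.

Using row 1: 108 + 138 + 143 + 48 + ? → (1,5) = 515 − 437 = 78.
Row 2 needs 515; the known cells sum to 362, so (2,4) = 153.
The remaining cell in row 5 is (5,3) = 515 − 452 = 63.
From column 1, 515 − (108 + 88 + 148 + 128) gives (3,1) = 43.
Column 4: 48 + 153 + 113 + 68 + ? = 515, so (3,4) = 133.
From main diagonal, 515 − (108 + 93 + 113 + 98) gives (3,3) = 103.
Anti-diagonal must total 515; the given cells sum to 462, so (4,2) = 53.
Using column 2: 138 + 93 + 53 + 158 + ? → (3,2) = 515 − 442 = 73.
The remaining cell in column 3 is (4,3) = 515 − 432 = 83.
Row 3 must total 515; the given cells sum to 352, so (3,5) = 163.
Row 4 must total 515; the given cells sum to 397, so (4,5) = 118.

108 138 143 48 78 / 88 93 123 153 58 / 43 73 103 133 163 / 148 53 83 113 118 / 128 158 63 68 98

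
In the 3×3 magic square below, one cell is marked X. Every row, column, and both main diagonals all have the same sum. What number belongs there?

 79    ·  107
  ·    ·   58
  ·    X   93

Column 3 is complete and sums to 258; that is the magic constant.
Using row 1: 79 + 107 + ? → (1,2) = 258 − 186 = 72.
Using main diagonal: 79 + 93 + ? → (2,2) = 258 − 172 = 86.
From anti-diagonal, 258 − (107 + 86) gives (3,1) = 65.
The remaining cell in row 2 is (2,1) = 258 − 144 = 114.
Using row 3: 65 + 93 + ? → (3,2) = 258 − 158 = 100.

100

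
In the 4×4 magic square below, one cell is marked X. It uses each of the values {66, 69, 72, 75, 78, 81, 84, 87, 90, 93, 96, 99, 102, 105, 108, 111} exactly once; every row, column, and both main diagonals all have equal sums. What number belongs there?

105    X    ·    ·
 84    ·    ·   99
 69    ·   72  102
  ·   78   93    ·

The 16 entries sum to 1416, so each line sums to 1416/4 = 354.
From row 3, 354 − (69 + 72 + 102) gives (3,2) = 111.
Using column 1: 105 + 84 + 69 + ? → (4,1) = 354 − 258 = 96.
Row 4 needs 354; the known cells sum to 267, so (4,4) = 87.
Column 4: 99 + 102 + 87 + ? = 354, so (1,4) = 66.
From main diagonal, 354 − (105 + 72 + 87) gives (2,2) = 90.
The remaining cell in anti-diagonal is (2,3) = 354 − 273 = 81.
Column 2: 90 + 111 + 78 + ? = 354, so (1,2) = 75.

75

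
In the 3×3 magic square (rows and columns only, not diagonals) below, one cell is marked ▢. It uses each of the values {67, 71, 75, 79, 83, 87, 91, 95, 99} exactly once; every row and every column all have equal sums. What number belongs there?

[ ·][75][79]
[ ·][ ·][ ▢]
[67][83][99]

71

The 9 entries sum to 747, so each line sums to 747/3 = 249.
Using row 1: 75 + 79 + ? → (1,1) = 249 − 154 = 95.
From column 1, 249 − (95 + 67) gives (2,1) = 87.
The remaining cell in column 2 is (2,2) = 249 − 158 = 91.
From column 3, 249 − (79 + 99) gives (2,3) = 71.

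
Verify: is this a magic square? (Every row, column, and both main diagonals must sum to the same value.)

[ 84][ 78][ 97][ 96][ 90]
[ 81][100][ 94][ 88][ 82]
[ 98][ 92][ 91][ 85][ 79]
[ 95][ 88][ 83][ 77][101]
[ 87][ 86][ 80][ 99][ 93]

Row 1: 84 + 78 + 97 + 96 + 90 = 445.
Row 2: 81 + 100 + 94 + 88 + 82 = 445.
Row 3: 98 + 92 + 91 + 85 + 79 = 445.
Row 4: 95 + 88 + 83 + 77 + 101 = 444.
Row 5: 87 + 86 + 80 + 99 + 93 = 445.
Column 1: 84 + 81 + 98 + 95 + 87 = 445.
Column 2: 78 + 100 + 92 + 88 + 86 = 444.
Column 3: 97 + 94 + 91 + 83 + 80 = 445.
Column 4: 96 + 88 + 85 + 77 + 99 = 445.
Column 5: 90 + 82 + 79 + 101 + 93 = 445.
Main diagonal: 84 + 100 + 91 + 77 + 93 = 445.
Anti-diagonal: 90 + 88 + 91 + 88 + 87 = 444.

No — row 4 sums to 444 but column 3 sums to 445.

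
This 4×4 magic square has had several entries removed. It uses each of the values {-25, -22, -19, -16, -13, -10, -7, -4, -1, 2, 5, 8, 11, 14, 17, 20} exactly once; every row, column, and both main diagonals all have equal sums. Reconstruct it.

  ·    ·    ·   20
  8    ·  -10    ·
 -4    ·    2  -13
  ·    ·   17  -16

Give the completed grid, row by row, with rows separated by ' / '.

The 16 entries sum to -40, so each line sums to -40/4 = -10.
Row 3 needs -10; the known cells sum to -15, so (3,2) = 5.
Column 3 needs -10; the known cells sum to 9, so (1,3) = -19.
Column 4 must total -10; the given cells sum to -9, so (2,4) = -1.
Anti-diagonal: 20 + (-10) + 5 + ? = -10, so (4,1) = -25.
From row 2, -10 − (8 + (-10) + (-1)) gives (2,2) = -7.
Row 4: -25 + 17 + (-16) + ? = -10, so (4,2) = 14.
Column 1 needs -10; the known cells sum to -21, so (1,1) = 11.
Using column 2: -7 + 5 + 14 + ? → (1,2) = -10 − 12 = -22.

11 -22 -19 20 / 8 -7 -10 -1 / -4 5 2 -13 / -25 14 17 -16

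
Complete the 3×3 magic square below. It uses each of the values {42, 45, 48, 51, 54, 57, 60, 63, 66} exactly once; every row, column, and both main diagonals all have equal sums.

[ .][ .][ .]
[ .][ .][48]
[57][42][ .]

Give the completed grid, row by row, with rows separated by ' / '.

The 9 entries sum to 486, so each line sums to 486/3 = 162.
Row 3 must total 162; the given cells sum to 99, so (3,3) = 63.
Column 3 must total 162; the given cells sum to 111, so (1,3) = 51.
Anti-diagonal needs 162; the known cells sum to 108, so (2,2) = 54.
From row 2, 162 − (54 + 48) gives (2,1) = 60.
The remaining cell in column 1 is (1,1) = 162 − 117 = 45.
From column 2, 162 − (54 + 42) gives (1,2) = 66.

45 66 51 / 60 54 48 / 57 42 63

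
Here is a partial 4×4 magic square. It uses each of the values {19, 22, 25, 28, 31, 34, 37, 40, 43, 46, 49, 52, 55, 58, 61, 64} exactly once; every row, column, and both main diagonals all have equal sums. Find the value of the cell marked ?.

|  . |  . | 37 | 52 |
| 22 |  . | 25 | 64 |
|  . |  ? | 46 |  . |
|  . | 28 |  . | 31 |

40

The 16 entries sum to 664, so each line sums to 664/4 = 166.
Row 2: 22 + 25 + 64 + ? = 166, so (2,2) = 55.
From column 3, 166 − (37 + 25 + 46) gives (4,3) = 58.
Using column 4: 52 + 64 + 31 + ? → (3,4) = 166 − 147 = 19.
Main diagonal: 55 + 46 + 31 + ? = 166, so (1,1) = 34.
Row 1: 34 + 37 + 52 + ? = 166, so (1,2) = 43.
From row 4, 166 − (28 + 58 + 31) gives (4,1) = 49.
Column 1 needs 166; the known cells sum to 105, so (3,1) = 61.
Column 2 needs 166; the known cells sum to 126, so (3,2) = 40.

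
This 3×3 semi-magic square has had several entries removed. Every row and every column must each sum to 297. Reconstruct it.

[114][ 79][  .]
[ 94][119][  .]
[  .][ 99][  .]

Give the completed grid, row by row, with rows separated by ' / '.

From row 1, 297 − (114 + 79) gives (1,3) = 104.
Using row 2: 94 + 119 + ? → (2,3) = 297 − 213 = 84.
Column 1: 114 + 94 + ? = 297, so (3,1) = 89.
Column 3: 104 + 84 + ? = 297, so (3,3) = 109.

114 79 104 / 94 119 84 / 89 99 109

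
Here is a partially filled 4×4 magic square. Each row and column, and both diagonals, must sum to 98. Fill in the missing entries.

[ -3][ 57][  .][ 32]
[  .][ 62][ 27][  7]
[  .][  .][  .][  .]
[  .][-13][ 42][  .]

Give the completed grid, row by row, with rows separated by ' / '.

-3 57 12 32 / 2 62 27 7 / 52 -8 17 37 / 47 -13 42 22

Row 1 must total 98; the given cells sum to 86, so (1,3) = 12.
Using row 2: 62 + 27 + 7 + ? → (2,1) = 98 − 96 = 2.
Column 2 must total 98; the given cells sum to 106, so (3,2) = -8.
Column 3: 12 + 27 + 42 + ? = 98, so (3,3) = 17.
From main diagonal, 98 − (-3 + 62 + 17) gives (4,4) = 22.
The remaining cell in anti-diagonal is (4,1) = 98 − 51 = 47.
Column 1 must total 98; the given cells sum to 46, so (3,1) = 52.
Column 4 must total 98; the given cells sum to 61, so (3,4) = 37.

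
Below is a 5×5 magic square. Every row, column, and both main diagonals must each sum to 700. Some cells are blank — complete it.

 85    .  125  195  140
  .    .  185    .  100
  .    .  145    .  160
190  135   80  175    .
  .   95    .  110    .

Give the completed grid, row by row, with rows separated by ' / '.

85 155 125 195 140 / 170 115 185 130 100 / 105 200 145 90 160 / 190 135 80 175 120 / 150 95 165 110 180

The remaining cell in row 1 is (1,2) = 700 − 545 = 155.
From row 4, 700 − (190 + 135 + 80 + 175) gives (4,5) = 120.
Column 3 must total 700; the given cells sum to 535, so (5,3) = 165.
Column 5 needs 700; the known cells sum to 520, so (5,5) = 180.
Main diagonal: 85 + 145 + 175 + 180 + ? = 700, so (2,2) = 115.
Using row 5: 95 + 165 + 110 + 180 + ? → (5,1) = 700 − 550 = 150.
Column 2: 155 + 115 + 135 + 95 + ? = 700, so (3,2) = 200.
Anti-diagonal must total 700; the given cells sum to 570, so (2,4) = 130.
Row 2 needs 700; the known cells sum to 530, so (2,1) = 170.
Column 1: 85 + 170 + 190 + 150 + ? = 700, so (3,1) = 105.
Using column 4: 195 + 130 + 175 + 110 + ? → (3,4) = 700 − 610 = 90.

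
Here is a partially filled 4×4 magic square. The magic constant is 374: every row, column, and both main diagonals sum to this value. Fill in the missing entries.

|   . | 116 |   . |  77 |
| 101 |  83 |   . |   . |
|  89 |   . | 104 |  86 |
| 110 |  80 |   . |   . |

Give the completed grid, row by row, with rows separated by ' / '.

74 116 107 77 / 101 83 92 98 / 89 95 104 86 / 110 80 71 113

Row 3 needs 374; the known cells sum to 279, so (3,2) = 95.
From column 1, 374 − (101 + 89 + 110) gives (1,1) = 74.
Main diagonal must total 374; the given cells sum to 261, so (4,4) = 113.
Anti-diagonal needs 374; the known cells sum to 282, so (2,3) = 92.
Using row 1: 74 + 116 + 77 + ? → (1,3) = 374 − 267 = 107.
Row 2: 101 + 83 + 92 + ? = 374, so (2,4) = 98.
Row 4 needs 374; the known cells sum to 303, so (4,3) = 71.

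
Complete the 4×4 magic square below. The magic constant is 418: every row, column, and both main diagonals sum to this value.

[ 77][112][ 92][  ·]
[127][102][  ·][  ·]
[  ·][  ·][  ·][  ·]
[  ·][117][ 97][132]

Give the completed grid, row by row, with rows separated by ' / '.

77 112 92 137 / 127 102 122 67 / 142 87 107 82 / 72 117 97 132

From row 1, 418 − (77 + 112 + 92) gives (1,4) = 137.
Row 4 must total 418; the given cells sum to 346, so (4,1) = 72.
Column 1 needs 418; the known cells sum to 276, so (3,1) = 142.
From column 2, 418 − (112 + 102 + 117) gives (3,2) = 87.
Main diagonal: 77 + 102 + 132 + ? = 418, so (3,3) = 107.
From anti-diagonal, 418 − (137 + 87 + 72) gives (2,3) = 122.
Row 2 needs 418; the known cells sum to 351, so (2,4) = 67.
Using row 3: 142 + 87 + 107 + ? → (3,4) = 418 − 336 = 82.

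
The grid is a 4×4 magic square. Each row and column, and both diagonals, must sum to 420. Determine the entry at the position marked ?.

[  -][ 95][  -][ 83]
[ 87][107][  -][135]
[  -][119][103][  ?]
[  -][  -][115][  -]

Row 2 needs 420; the known cells sum to 329, so (2,3) = 91.
Column 2: 95 + 107 + 119 + ? = 420, so (4,2) = 99.
Column 3 must total 420; the given cells sum to 309, so (1,3) = 111.
Anti-diagonal: 83 + 91 + 119 + ? = 420, so (4,1) = 127.
The remaining cell in row 1 is (1,1) = 420 − 289 = 131.
From row 4, 420 − (127 + 99 + 115) gives (4,4) = 79.
Column 1: 131 + 87 + 127 + ? = 420, so (3,1) = 75.
The remaining cell in column 4 is (3,4) = 420 − 297 = 123.

123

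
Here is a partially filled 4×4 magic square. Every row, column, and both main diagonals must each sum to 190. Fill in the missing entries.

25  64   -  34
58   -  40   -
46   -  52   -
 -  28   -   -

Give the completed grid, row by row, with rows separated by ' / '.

Using row 1: 25 + 64 + 34 + ? → (1,3) = 190 − 123 = 67.
The remaining cell in column 1 is (4,1) = 190 − 129 = 61.
From column 3, 190 − (67 + 40 + 52) gives (4,3) = 31.
From anti-diagonal, 190 − (34 + 40 + 61) gives (3,2) = 55.
Row 3: 46 + 55 + 52 + ? = 190, so (3,4) = 37.
The remaining cell in row 4 is (4,4) = 190 − 120 = 70.
Column 2: 64 + 55 + 28 + ? = 190, so (2,2) = 43.
Column 4 must total 190; the given cells sum to 141, so (2,4) = 49.

25 64 67 34 / 58 43 40 49 / 46 55 52 37 / 61 28 31 70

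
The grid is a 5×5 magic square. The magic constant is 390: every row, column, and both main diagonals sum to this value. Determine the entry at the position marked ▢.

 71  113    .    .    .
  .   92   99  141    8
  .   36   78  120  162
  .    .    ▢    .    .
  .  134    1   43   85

Using row 2: 92 + 99 + 141 + 8 + ? → (2,1) = 390 − 340 = 50.
Row 3 needs 390; the known cells sum to 396, so (3,1) = -6.
From row 5, 390 − (134 + 1 + 43 + 85) gives (5,1) = 127.
Column 1 must total 390; the given cells sum to 242, so (4,1) = 148.
The remaining cell in column 2 is (4,2) = 390 − 375 = 15.
Using main diagonal: 71 + 92 + 78 + 85 + ? → (4,4) = 390 − 326 = 64.
Anti-diagonal needs 390; the known cells sum to 361, so (1,5) = 29.
Using column 4: 141 + 120 + 64 + 43 + ? → (1,4) = 390 − 368 = 22.
From column 5, 390 − (29 + 8 + 162 + 85) gives (4,5) = 106.
Row 1 must total 390; the given cells sum to 235, so (1,3) = 155.
The remaining cell in row 4 is (4,3) = 390 − 333 = 57.

57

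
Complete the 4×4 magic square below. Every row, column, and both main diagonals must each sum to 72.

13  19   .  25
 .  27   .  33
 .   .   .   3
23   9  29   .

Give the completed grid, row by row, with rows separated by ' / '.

The remaining cell in row 1 is (1,3) = 72 − 57 = 15.
The remaining cell in row 4 is (4,4) = 72 − 61 = 11.
Using column 2: 19 + 27 + 9 + ? → (3,2) = 72 − 55 = 17.
The remaining cell in main diagonal is (3,3) = 72 − 51 = 21.
From anti-diagonal, 72 − (25 + 17 + 23) gives (2,3) = 7.
Row 2 needs 72; the known cells sum to 67, so (2,1) = 5.
Using row 3: 17 + 21 + 3 + ? → (3,1) = 72 − 41 = 31.

13 19 15 25 / 5 27 7 33 / 31 17 21 3 / 23 9 29 11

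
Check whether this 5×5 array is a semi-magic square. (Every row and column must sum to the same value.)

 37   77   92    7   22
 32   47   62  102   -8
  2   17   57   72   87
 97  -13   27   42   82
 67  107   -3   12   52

Yes

Row 1: 37 + 77 + 92 + 7 + 22 = 235.
Row 2: 32 + 47 + 62 + 102 + (-8) = 235.
Row 3: 2 + 17 + 57 + 72 + 87 = 235.
Row 4: 97 + (-13) + 27 + 42 + 82 = 235.
Row 5: 67 + 107 + (-3) + 12 + 52 = 235.
Column 1: 37 + 32 + 2 + 97 + 67 = 235.
Column 2: 77 + 47 + 17 + (-13) + 107 = 235.
Column 3: 92 + 62 + 57 + 27 + (-3) = 235.
Column 4: 7 + 102 + 72 + 42 + 12 = 235.
Column 5: 22 + (-8) + 87 + 82 + 52 = 235.
All lines sum to 235.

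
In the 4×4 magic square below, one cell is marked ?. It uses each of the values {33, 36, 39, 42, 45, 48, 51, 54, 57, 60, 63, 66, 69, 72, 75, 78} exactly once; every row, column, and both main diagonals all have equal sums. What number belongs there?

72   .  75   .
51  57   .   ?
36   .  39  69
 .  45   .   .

The 16 entries sum to 888, so each line sums to 888/4 = 222.
From row 3, 222 − (36 + 39 + 69) gives (3,2) = 78.
From column 1, 222 − (72 + 51 + 36) gives (4,1) = 63.
Column 2 needs 222; the known cells sum to 180, so (1,2) = 42.
Main diagonal: 72 + 57 + 39 + ? = 222, so (4,4) = 54.
Row 1 needs 222; the known cells sum to 189, so (1,4) = 33.
Row 4: 63 + 45 + 54 + ? = 222, so (4,3) = 60.
Using column 3: 75 + 39 + 60 + ? → (2,3) = 222 − 174 = 48.
Column 4 needs 222; the known cells sum to 156, so (2,4) = 66.

66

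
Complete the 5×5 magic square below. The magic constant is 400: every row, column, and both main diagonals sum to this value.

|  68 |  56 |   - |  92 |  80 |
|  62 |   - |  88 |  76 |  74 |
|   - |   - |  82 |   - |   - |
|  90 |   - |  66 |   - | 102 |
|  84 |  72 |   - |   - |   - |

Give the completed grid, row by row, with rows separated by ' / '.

68 56 104 92 80 / 62 100 88 76 74 / 96 94 82 70 58 / 90 78 66 64 102 / 84 72 60 98 86

Row 1 needs 400; the known cells sum to 296, so (1,3) = 104.
Row 2 needs 400; the known cells sum to 300, so (2,2) = 100.
Column 1 must total 400; the given cells sum to 304, so (3,1) = 96.
Using column 3: 104 + 88 + 82 + 66 + ? → (5,3) = 400 − 340 = 60.
The remaining cell in anti-diagonal is (4,2) = 400 − 322 = 78.
The remaining cell in row 4 is (4,4) = 400 − 336 = 64.
Using column 2: 56 + 100 + 78 + 72 + ? → (3,2) = 400 − 306 = 94.
Main diagonal must total 400; the given cells sum to 314, so (5,5) = 86.
Row 5: 84 + 72 + 60 + 86 + ? = 400, so (5,4) = 98.
Column 4 needs 400; the known cells sum to 330, so (3,4) = 70.
Using column 5: 80 + 74 + 102 + 86 + ? → (3,5) = 400 − 342 = 58.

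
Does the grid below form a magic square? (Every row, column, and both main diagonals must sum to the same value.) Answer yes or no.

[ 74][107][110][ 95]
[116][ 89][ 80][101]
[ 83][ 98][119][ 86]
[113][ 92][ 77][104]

Row 1: 74 + 107 + 110 + 95 = 386.
Row 2: 116 + 89 + 80 + 101 = 386.
Row 3: 83 + 98 + 119 + 86 = 386.
Row 4: 113 + 92 + 77 + 104 = 386.
Column 1: 74 + 116 + 83 + 113 = 386.
Column 2: 107 + 89 + 98 + 92 = 386.
Column 3: 110 + 80 + 119 + 77 = 386.
Column 4: 95 + 101 + 86 + 104 = 386.
Main diagonal: 74 + 89 + 119 + 104 = 386.
Anti-diagonal: 95 + 80 + 98 + 113 = 386.
All lines sum to 386.

Yes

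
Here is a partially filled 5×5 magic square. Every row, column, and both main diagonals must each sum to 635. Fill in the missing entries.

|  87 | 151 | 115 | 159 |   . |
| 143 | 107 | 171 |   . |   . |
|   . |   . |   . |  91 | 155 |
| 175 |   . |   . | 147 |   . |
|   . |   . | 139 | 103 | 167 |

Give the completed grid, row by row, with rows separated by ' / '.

87 151 115 159 123 / 143 107 171 135 79 / 99 163 127 91 155 / 175 119 83 147 111 / 131 95 139 103 167

From row 1, 635 − (87 + 151 + 115 + 159) gives (1,5) = 123.
Column 4 needs 635; the known cells sum to 500, so (2,4) = 135.
The remaining cell in main diagonal is (3,3) = 635 − 508 = 127.
Row 2 must total 635; the given cells sum to 556, so (2,5) = 79.
Column 3 needs 635; the known cells sum to 552, so (4,3) = 83.
Column 5 needs 635; the known cells sum to 524, so (4,5) = 111.
From row 4, 635 − (175 + 83 + 147 + 111) gives (4,2) = 119.
The remaining cell in anti-diagonal is (5,1) = 635 − 504 = 131.
The remaining cell in row 5 is (5,2) = 635 − 540 = 95.
Column 1 must total 635; the given cells sum to 536, so (3,1) = 99.
Column 2 must total 635; the given cells sum to 472, so (3,2) = 163.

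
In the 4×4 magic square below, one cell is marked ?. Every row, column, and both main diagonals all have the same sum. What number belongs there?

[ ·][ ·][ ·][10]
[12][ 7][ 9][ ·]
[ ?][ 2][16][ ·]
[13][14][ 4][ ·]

Anti-diagonal is complete and sums to 34; that is the magic constant.
The remaining cell in row 2 is (2,4) = 34 − 28 = 6.
Using row 4: 13 + 14 + 4 + ? → (4,4) = 34 − 31 = 3.
The remaining cell in column 2 is (1,2) = 34 − 23 = 11.
From column 3, 34 − (9 + 16 + 4) gives (1,3) = 5.
Using column 4: 10 + 6 + 3 + ? → (3,4) = 34 − 19 = 15.
Main diagonal needs 34; the known cells sum to 26, so (1,1) = 8.
Using row 3: 2 + 16 + 15 + ? → (3,1) = 34 − 33 = 1.

1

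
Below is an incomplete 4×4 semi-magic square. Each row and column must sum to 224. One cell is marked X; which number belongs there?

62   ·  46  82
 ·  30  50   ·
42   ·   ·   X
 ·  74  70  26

From row 1, 224 − (62 + 46 + 82) gives (1,2) = 34.
Row 4 must total 224; the given cells sum to 170, so (4,1) = 54.
Column 1: 62 + 42 + 54 + ? = 224, so (2,1) = 66.
Column 2: 34 + 30 + 74 + ? = 224, so (3,2) = 86.
Column 3 must total 224; the given cells sum to 166, so (3,3) = 58.
From row 2, 224 − (66 + 30 + 50) gives (2,4) = 78.
The remaining cell in row 3 is (3,4) = 224 − 186 = 38.

38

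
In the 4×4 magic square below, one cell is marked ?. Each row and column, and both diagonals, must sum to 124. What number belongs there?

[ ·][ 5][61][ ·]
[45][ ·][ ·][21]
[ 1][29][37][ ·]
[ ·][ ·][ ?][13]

Row 3: 1 + 29 + 37 + ? = 124, so (3,4) = 57.
From column 4, 124 − (21 + 57 + 13) gives (1,4) = 33.
Using row 1: 5 + 61 + 33 + ? → (1,1) = 124 − 99 = 25.
The remaining cell in column 1 is (4,1) = 124 − 71 = 53.
Main diagonal needs 124; the known cells sum to 75, so (2,2) = 49.
Anti-diagonal: 33 + 29 + 53 + ? = 124, so (2,3) = 9.
Using column 2: 5 + 49 + 29 + ? → (4,2) = 124 − 83 = 41.
The remaining cell in column 3 is (4,3) = 124 − 107 = 17.

17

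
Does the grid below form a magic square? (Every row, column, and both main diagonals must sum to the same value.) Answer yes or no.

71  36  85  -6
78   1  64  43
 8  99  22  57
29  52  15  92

Row 1: 71 + 36 + 85 + (-6) = 186.
Row 2: 78 + 1 + 64 + 43 = 186.
Row 3: 8 + 99 + 22 + 57 = 186.
Row 4: 29 + 52 + 15 + 92 = 188.
Column 1: 71 + 78 + 8 + 29 = 186.
Column 2: 36 + 1 + 99 + 52 = 188.
Column 3: 85 + 64 + 22 + 15 = 186.
Column 4: -6 + 43 + 57 + 92 = 186.
Main diagonal: 71 + 1 + 22 + 92 = 186.
Anti-diagonal: -6 + 64 + 99 + 29 = 186.

No — anti-diagonal sums to 186 but row 4 sums to 188.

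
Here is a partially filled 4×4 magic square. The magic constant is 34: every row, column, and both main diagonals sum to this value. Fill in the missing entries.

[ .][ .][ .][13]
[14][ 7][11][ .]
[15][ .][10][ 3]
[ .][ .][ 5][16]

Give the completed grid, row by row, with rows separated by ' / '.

From row 2, 34 − (14 + 7 + 11) gives (2,4) = 2.
Row 3: 15 + 10 + 3 + ? = 34, so (3,2) = 6.
From column 3, 34 − (11 + 10 + 5) gives (1,3) = 8.
Main diagonal must total 34; the given cells sum to 33, so (1,1) = 1.
Anti-diagonal: 13 + 11 + 6 + ? = 34, so (4,1) = 4.
The remaining cell in row 1 is (1,2) = 34 − 22 = 12.
Row 4: 4 + 5 + 16 + ? = 34, so (4,2) = 9.

1 12 8 13 / 14 7 11 2 / 15 6 10 3 / 4 9 5 16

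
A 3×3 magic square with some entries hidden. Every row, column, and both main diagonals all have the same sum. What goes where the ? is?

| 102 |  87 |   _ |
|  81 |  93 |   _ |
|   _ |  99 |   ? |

84

Column 2 is complete and sums to 279; that is the magic constant.
Using row 1: 102 + 87 + ? → (1,3) = 279 − 189 = 90.
Row 2: 81 + 93 + ? = 279, so (2,3) = 105.
Using column 1: 102 + 81 + ? → (3,1) = 279 − 183 = 96.
Column 3 needs 279; the known cells sum to 195, so (3,3) = 84.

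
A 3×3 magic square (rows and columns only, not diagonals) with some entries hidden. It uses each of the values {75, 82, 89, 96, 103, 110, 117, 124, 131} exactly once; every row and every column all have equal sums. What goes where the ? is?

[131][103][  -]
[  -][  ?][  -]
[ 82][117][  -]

The 9 entries sum to 927, so each line sums to 927/3 = 309.
From row 1, 309 − (131 + 103) gives (1,3) = 75.
Row 3 needs 309; the known cells sum to 199, so (3,3) = 110.
The remaining cell in column 1 is (2,1) = 309 − 213 = 96.
Column 2 needs 309; the known cells sum to 220, so (2,2) = 89.

89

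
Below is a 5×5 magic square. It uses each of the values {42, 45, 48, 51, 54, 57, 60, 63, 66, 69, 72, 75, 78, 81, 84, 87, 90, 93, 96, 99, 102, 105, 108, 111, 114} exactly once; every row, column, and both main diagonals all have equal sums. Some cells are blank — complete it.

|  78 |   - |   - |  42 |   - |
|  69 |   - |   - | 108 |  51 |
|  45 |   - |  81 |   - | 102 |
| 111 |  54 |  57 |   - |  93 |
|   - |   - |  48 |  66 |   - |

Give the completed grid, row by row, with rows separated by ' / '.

78 96 114 42 60 / 69 72 90 108 51 / 45 63 81 99 102 / 111 54 57 75 93 / 87 105 48 66 84

The 25 entries sum to 1950, so each line sums to 1950/5 = 390.
From row 4, 390 − (111 + 54 + 57 + 93) gives (4,4) = 75.
Column 1 must total 390; the given cells sum to 303, so (5,1) = 87.
Using column 4: 42 + 108 + 75 + 66 + ? → (3,4) = 390 − 291 = 99.
Anti-diagonal needs 390; the known cells sum to 330, so (1,5) = 60.
Using row 3: 45 + 81 + 99 + 102 + ? → (3,2) = 390 − 327 = 63.
From column 5, 390 − (60 + 51 + 102 + 93) gives (5,5) = 84.
Using main diagonal: 78 + 81 + 75 + 84 + ? → (2,2) = 390 − 318 = 72.
Using row 2: 69 + 72 + 108 + 51 + ? → (2,3) = 390 − 300 = 90.
Row 5 must total 390; the given cells sum to 285, so (5,2) = 105.
From column 2, 390 − (72 + 63 + 54 + 105) gives (1,2) = 96.
The remaining cell in column 3 is (1,3) = 390 − 276 = 114.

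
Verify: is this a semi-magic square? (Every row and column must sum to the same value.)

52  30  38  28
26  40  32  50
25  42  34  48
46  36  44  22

Row 1: 52 + 30 + 38 + 28 = 148.
Row 2: 26 + 40 + 32 + 50 = 148.
Row 3: 25 + 42 + 34 + 48 = 149.
Row 4: 46 + 36 + 44 + 22 = 148.
Column 1: 52 + 26 + 25 + 46 = 149.
Column 2: 30 + 40 + 42 + 36 = 148.
Column 3: 38 + 32 + 34 + 44 = 148.
Column 4: 28 + 50 + 48 + 22 = 148.

No — row 3 sums to 149 but column 4 sums to 148.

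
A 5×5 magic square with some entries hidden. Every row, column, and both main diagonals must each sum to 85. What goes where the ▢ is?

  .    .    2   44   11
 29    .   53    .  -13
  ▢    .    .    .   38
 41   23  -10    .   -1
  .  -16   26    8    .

5

Using row 4: 41 + 23 + (-10) + (-1) + ? → (4,4) = 85 − 53 = 32.
Column 3: 2 + 53 + (-10) + 26 + ? = 85, so (3,3) = 14.
From column 5, 85 − (11 + (-13) + 38 + (-1)) gives (5,5) = 50.
Row 5: -16 + 26 + 8 + 50 + ? = 85, so (5,1) = 17.
Anti-diagonal needs 85; the known cells sum to 65, so (2,4) = 20.
Row 2 needs 85; the known cells sum to 89, so (2,2) = -4.
From column 4, 85 − (44 + 20 + 32 + 8) gives (3,4) = -19.
From main diagonal, 85 − (-4 + 14 + 32 + 50) gives (1,1) = -7.
Row 1: -7 + 2 + 44 + 11 + ? = 85, so (1,2) = 35.
Column 1 must total 85; the given cells sum to 80, so (3,1) = 5.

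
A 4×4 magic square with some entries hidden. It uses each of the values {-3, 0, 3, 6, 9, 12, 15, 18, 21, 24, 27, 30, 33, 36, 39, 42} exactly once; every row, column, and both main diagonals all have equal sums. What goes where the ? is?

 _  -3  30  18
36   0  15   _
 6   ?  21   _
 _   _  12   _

The 16 entries sum to 312, so each line sums to 312/4 = 78.
Row 1: -3 + 30 + 18 + ? = 78, so (1,1) = 33.
Using row 2: 36 + 0 + 15 + ? → (2,4) = 78 − 51 = 27.
The remaining cell in column 1 is (4,1) = 78 − 75 = 3.
The remaining cell in main diagonal is (4,4) = 78 − 54 = 24.
The remaining cell in anti-diagonal is (3,2) = 78 − 36 = 42.

42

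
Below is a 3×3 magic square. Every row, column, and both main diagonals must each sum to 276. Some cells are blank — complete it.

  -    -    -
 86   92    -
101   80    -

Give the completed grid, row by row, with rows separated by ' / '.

89 104 83 / 86 92 98 / 101 80 95

Row 2 must total 276; the given cells sum to 178, so (2,3) = 98.
The remaining cell in row 3 is (3,3) = 276 − 181 = 95.
The remaining cell in column 1 is (1,1) = 276 − 187 = 89.
The remaining cell in column 2 is (1,2) = 276 − 172 = 104.
Column 3 needs 276; the known cells sum to 193, so (1,3) = 83.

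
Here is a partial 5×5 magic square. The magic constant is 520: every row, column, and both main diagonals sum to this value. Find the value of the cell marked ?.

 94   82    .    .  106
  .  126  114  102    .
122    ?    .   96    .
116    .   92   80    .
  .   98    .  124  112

Column 4: 102 + 96 + 80 + 124 + ? = 520, so (1,4) = 118.
Main diagonal must total 520; the given cells sum to 412, so (3,3) = 108.
Row 1 must total 520; the given cells sum to 400, so (1,3) = 120.
The remaining cell in column 3 is (5,3) = 520 − 434 = 86.
From row 5, 520 − (98 + 86 + 124 + 112) gives (5,1) = 100.
The remaining cell in column 1 is (2,1) = 520 − 432 = 88.
Using anti-diagonal: 106 + 102 + 108 + 100 + ? → (4,2) = 520 − 416 = 104.
From row 2, 520 − (88 + 126 + 114 + 102) gives (2,5) = 90.
Row 4 needs 520; the known cells sum to 392, so (4,5) = 128.
Using column 2: 82 + 126 + 104 + 98 + ? → (3,2) = 520 − 410 = 110.

110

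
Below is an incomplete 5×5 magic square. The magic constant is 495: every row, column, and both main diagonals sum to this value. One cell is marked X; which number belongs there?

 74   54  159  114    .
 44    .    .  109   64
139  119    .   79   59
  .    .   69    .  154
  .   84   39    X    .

144

Row 1 must total 495; the given cells sum to 401, so (1,5) = 94.
Using row 3: 139 + 119 + 79 + 59 + ? → (3,3) = 495 − 396 = 99.
Using column 3: 159 + 99 + 69 + 39 + ? → (2,3) = 495 − 366 = 129.
The remaining cell in column 5 is (5,5) = 495 − 371 = 124.
Row 2 must total 495; the given cells sum to 346, so (2,2) = 149.
Column 2 needs 495; the known cells sum to 406, so (4,2) = 89.
Main diagonal must total 495; the given cells sum to 446, so (4,4) = 49.
The remaining cell in anti-diagonal is (5,1) = 495 − 391 = 104.
From row 4, 495 − (89 + 69 + 49 + 154) gives (4,1) = 134.
Row 5 needs 495; the known cells sum to 351, so (5,4) = 144.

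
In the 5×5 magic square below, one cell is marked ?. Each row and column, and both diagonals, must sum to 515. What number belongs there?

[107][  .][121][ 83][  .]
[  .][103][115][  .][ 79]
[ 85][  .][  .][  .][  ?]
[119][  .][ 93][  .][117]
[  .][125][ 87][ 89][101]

From row 5, 515 − (125 + 87 + 89 + 101) gives (5,1) = 113.
Using column 1: 107 + 85 + 119 + 113 + ? → (2,1) = 515 − 424 = 91.
Column 3 needs 515; the known cells sum to 416, so (3,3) = 99.
Main diagonal: 107 + 103 + 99 + 101 + ? = 515, so (4,4) = 105.
The remaining cell in row 2 is (2,4) = 515 − 388 = 127.
The remaining cell in row 4 is (4,2) = 515 − 434 = 81.
Using column 4: 83 + 127 + 105 + 89 + ? → (3,4) = 515 − 404 = 111.
Anti-diagonal needs 515; the known cells sum to 420, so (1,5) = 95.
Using row 1: 107 + 121 + 83 + 95 + ? → (1,2) = 515 − 406 = 109.
Column 2: 109 + 103 + 81 + 125 + ? = 515, so (3,2) = 97.
Using column 5: 95 + 79 + 117 + 101 + ? → (3,5) = 515 − 392 = 123.

123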